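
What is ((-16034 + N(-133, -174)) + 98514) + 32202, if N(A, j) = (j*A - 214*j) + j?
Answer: 174886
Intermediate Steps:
N(A, j) = -213*j + A*j (N(A, j) = (A*j - 214*j) + j = (-214*j + A*j) + j = -213*j + A*j)
((-16034 + N(-133, -174)) + 98514) + 32202 = ((-16034 - 174*(-213 - 133)) + 98514) + 32202 = ((-16034 - 174*(-346)) + 98514) + 32202 = ((-16034 + 60204) + 98514) + 32202 = (44170 + 98514) + 32202 = 142684 + 32202 = 174886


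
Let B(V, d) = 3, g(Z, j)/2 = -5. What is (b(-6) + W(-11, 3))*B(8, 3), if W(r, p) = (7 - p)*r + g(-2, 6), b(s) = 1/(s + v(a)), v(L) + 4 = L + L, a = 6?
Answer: -321/2 ≈ -160.50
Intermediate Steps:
v(L) = -4 + 2*L (v(L) = -4 + (L + L) = -4 + 2*L)
g(Z, j) = -10 (g(Z, j) = 2*(-5) = -10)
b(s) = 1/(8 + s) (b(s) = 1/(s + (-4 + 2*6)) = 1/(s + (-4 + 12)) = 1/(s + 8) = 1/(8 + s))
W(r, p) = -10 + r*(7 - p) (W(r, p) = (7 - p)*r - 10 = r*(7 - p) - 10 = -10 + r*(7 - p))
(b(-6) + W(-11, 3))*B(8, 3) = (1/(8 - 6) + (-10 + 7*(-11) - 1*3*(-11)))*3 = (1/2 + (-10 - 77 + 33))*3 = (1/2 - 54)*3 = -107/2*3 = -321/2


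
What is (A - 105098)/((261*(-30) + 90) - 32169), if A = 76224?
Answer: 28874/39909 ≈ 0.72350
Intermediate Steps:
(A - 105098)/((261*(-30) + 90) - 32169) = (76224 - 105098)/((261*(-30) + 90) - 32169) = -28874/((-7830 + 90) - 32169) = -28874/(-7740 - 32169) = -28874/(-39909) = -28874*(-1/39909) = 28874/39909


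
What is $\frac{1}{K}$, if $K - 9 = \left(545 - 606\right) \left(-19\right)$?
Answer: $\frac{1}{1168} \approx 0.00085616$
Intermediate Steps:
$K = 1168$ ($K = 9 + \left(545 - 606\right) \left(-19\right) = 9 - -1159 = 9 + 1159 = 1168$)
$\frac{1}{K} = \frac{1}{1168}$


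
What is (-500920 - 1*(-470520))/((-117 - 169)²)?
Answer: -7600/20449 ≈ -0.37166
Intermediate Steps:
(-500920 - 1*(-470520))/((-117 - 169)²) = (-500920 + 470520)/((-286)²) = -30400/81796 = -30400*1/81796 = -7600/20449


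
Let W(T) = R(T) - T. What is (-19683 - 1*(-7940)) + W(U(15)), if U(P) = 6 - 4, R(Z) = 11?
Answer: -11734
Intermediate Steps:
U(P) = 2
W(T) = 11 - T
(-19683 - 1*(-7940)) + W(U(15)) = (-19683 - 1*(-7940)) + (11 - 1*2) = (-19683 + 7940) + (11 - 2) = -11743 + 9 = -11734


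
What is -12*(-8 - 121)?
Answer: 1548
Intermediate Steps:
-12*(-8 - 121) = -12*(-129) = 1548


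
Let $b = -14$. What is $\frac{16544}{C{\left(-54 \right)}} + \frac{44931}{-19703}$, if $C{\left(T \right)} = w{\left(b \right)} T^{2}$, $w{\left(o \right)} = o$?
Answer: $- \frac{15884041}{5914377} \approx -2.6857$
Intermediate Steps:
$C{\left(T \right)} = - 14 T^{2}$
$\frac{16544}{C{\left(-54 \right)}} + \frac{44931}{-19703} = \frac{16544}{\left(-14\right) \left(-54\right)^{2}} + \frac{44931}{-19703} = \frac{16544}{\left(-14\right) 2916} + 44931 \left(- \frac{1}{19703}\right) = \frac{16544}{-40824} - \frac{2643}{1159} = 16544 \left(- \frac{1}{40824}\right) - \frac{2643}{1159} = - \frac{2068}{5103} - \frac{2643}{1159} = - \frac{15884041}{5914377}$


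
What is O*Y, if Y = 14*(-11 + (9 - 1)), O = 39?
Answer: -1638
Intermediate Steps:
Y = -42 (Y = 14*(-11 + 8) = 14*(-3) = -42)
O*Y = 39*(-42) = -1638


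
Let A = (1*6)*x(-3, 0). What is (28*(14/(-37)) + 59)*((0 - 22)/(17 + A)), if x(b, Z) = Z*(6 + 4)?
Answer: -39402/629 ≈ -62.642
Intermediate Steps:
x(b, Z) = 10*Z (x(b, Z) = Z*10 = 10*Z)
A = 0 (A = (1*6)*(10*0) = 6*0 = 0)
(28*(14/(-37)) + 59)*((0 - 22)/(17 + A)) = (28*(14/(-37)) + 59)*((0 - 22)/(17 + 0)) = (28*(14*(-1/37)) + 59)*(-22/17) = (28*(-14/37) + 59)*(-22*1/17) = (-392/37 + 59)*(-22/17) = (1791/37)*(-22/17) = -39402/629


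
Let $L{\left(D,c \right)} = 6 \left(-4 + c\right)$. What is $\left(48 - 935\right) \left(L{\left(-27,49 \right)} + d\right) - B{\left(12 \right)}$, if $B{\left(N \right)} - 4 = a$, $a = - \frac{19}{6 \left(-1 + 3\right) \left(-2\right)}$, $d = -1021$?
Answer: $\frac{15987173}{24} \approx 6.6613 \cdot 10^{5}$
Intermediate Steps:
$L{\left(D,c \right)} = -24 + 6 c$
$a = \frac{19}{24}$ ($a = - \frac{19}{6 \cdot 2 \left(-2\right)} = - \frac{19}{12 \left(-2\right)} = - \frac{19}{-24} = \left(-19\right) \left(- \frac{1}{24}\right) = \frac{19}{24} \approx 0.79167$)
$B{\left(N \right)} = \frac{115}{24}$ ($B{\left(N \right)} = 4 + \frac{19}{24} = \frac{115}{24}$)
$\left(48 - 935\right) \left(L{\left(-27,49 \right)} + d\right) - B{\left(12 \right)} = \left(48 - 935\right) \left(\left(-24 + 6 \cdot 49\right) - 1021\right) - \frac{115}{24} = - 887 \left(\left(-24 + 294\right) - 1021\right) - \frac{115}{24} = - 887 \left(270 - 1021\right) - \frac{115}{24} = \left(-887\right) \left(-751\right) - \frac{115}{24} = 666137 - \frac{115}{24} = \frac{15987173}{24}$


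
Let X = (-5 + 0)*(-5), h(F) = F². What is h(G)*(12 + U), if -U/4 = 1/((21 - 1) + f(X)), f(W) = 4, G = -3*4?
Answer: 1704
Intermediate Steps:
G = -12
X = 25 (X = -5*(-5) = 25)
U = -⅙ (U = -4/((21 - 1) + 4) = -4/(20 + 4) = -4/24 = -4*1/24 = -⅙ ≈ -0.16667)
h(G)*(12 + U) = (-12)²*(12 - ⅙) = 144*(71/6) = 1704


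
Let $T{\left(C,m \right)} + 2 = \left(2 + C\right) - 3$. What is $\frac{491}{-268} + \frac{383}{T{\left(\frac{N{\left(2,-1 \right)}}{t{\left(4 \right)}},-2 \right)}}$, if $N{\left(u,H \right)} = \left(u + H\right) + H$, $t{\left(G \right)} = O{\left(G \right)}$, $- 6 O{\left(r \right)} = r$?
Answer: $- \frac{104117}{804} \approx -129.5$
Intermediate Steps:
$O{\left(r \right)} = - \frac{r}{6}$
$t{\left(G \right)} = - \frac{G}{6}$
$N{\left(u,H \right)} = u + 2 H$ ($N{\left(u,H \right)} = \left(H + u\right) + H = u + 2 H$)
$T{\left(C,m \right)} = -3 + C$ ($T{\left(C,m \right)} = -2 + \left(\left(2 + C\right) - 3\right) = -2 + \left(-1 + C\right) = -3 + C$)
$\frac{491}{-268} + \frac{383}{T{\left(\frac{N{\left(2,-1 \right)}}{t{\left(4 \right)}},-2 \right)}} = \frac{491}{-268} + \frac{383}{-3 + \frac{2 + 2 \left(-1\right)}{\left(- \frac{1}{6}\right) 4}} = 491 \left(- \frac{1}{268}\right) + \frac{383}{-3 + \frac{2 - 2}{- \frac{2}{3}}} = - \frac{491}{268} + \frac{383}{-3 + 0 \left(- \frac{3}{2}\right)} = - \frac{491}{268} + \frac{383}{-3 + 0} = - \frac{491}{268} + \frac{383}{-3} = - \frac{491}{268} + 383 \left(- \frac{1}{3}\right) = - \frac{491}{268} - \frac{383}{3} = - \frac{104117}{804}$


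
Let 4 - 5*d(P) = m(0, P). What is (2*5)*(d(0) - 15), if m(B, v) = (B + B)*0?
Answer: -142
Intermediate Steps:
m(B, v) = 0 (m(B, v) = (2*B)*0 = 0)
d(P) = 4/5 (d(P) = 4/5 - 1/5*0 = 4/5 + 0 = 4/5)
(2*5)*(d(0) - 15) = (2*5)*(4/5 - 15) = 10*(-71/5) = -142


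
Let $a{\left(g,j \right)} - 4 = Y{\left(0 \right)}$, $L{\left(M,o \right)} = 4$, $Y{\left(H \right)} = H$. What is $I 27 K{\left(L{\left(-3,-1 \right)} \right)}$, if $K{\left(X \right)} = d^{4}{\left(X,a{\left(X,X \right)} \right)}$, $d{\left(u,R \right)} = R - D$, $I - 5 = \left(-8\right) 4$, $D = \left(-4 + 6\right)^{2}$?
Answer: $0$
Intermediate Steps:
$D = 4$ ($D = 2^{2} = 4$)
$I = -27$ ($I = 5 - 32 = -27$)
$a{\left(g,j \right)} = 4$ ($a{\left(g,j \right)} = 4 + 0 = 4$)
$d{\left(u,R \right)} = -4 + R$ ($d{\left(u,R \right)} = R - 4 = -4 + R$)
$K{\left(X \right)} = 0$ ($K{\left(X \right)} = \left(-4 + 4\right)^{4} = 0^{4} = 0$)
$I 27 K{\left(L{\left(-3,-1 \right)} \right)} = \left(-27\right) 27 \cdot 0 = \left(-729\right) 0 = 0$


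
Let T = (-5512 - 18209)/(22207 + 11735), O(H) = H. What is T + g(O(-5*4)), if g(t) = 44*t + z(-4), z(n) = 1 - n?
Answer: -9907657/11314 ≈ -875.70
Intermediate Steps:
T = -7907/11314 (T = -23721/33942 = -23721*1/33942 = -7907/11314 ≈ -0.69887)
g(t) = 5 + 44*t (g(t) = 44*t + (1 - 1*(-4)) = 44*t + (1 + 4) = 44*t + 5 = 5 + 44*t)
T + g(O(-5*4)) = -7907/11314 + (5 + 44*(-5*4)) = -7907/11314 + (5 + 44*(-20)) = -7907/11314 + (5 - 880) = -7907/11314 - 875 = -9907657/11314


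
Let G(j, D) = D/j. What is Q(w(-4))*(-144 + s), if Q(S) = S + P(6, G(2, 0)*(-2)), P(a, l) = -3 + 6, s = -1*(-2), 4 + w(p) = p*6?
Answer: 3550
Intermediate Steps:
w(p) = -4 + 6*p (w(p) = -4 + p*6 = -4 + 6*p)
s = 2
P(a, l) = 3
Q(S) = 3 + S (Q(S) = S + 3 = 3 + S)
Q(w(-4))*(-144 + s) = (3 + (-4 + 6*(-4)))*(-144 + 2) = (3 + (-4 - 24))*(-142) = (3 - 28)*(-142) = -25*(-142) = 3550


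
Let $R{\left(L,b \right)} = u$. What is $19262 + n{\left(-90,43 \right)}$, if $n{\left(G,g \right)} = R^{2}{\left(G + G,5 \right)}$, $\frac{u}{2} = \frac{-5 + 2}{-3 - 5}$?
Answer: $\frac{308201}{16} \approx 19263.0$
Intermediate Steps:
$u = \frac{3}{4}$ ($u = 2 \frac{-5 + 2}{-3 - 5} = 2 \left(- \frac{3}{-8}\right) = 2 \left(\left(-3\right) \left(- \frac{1}{8}\right)\right) = 2 \cdot \frac{3}{8} = \frac{3}{4} \approx 0.75$)
$R{\left(L,b \right)} = \frac{3}{4}$
$n{\left(G,g \right)} = \frac{9}{16}$ ($n{\left(G,g \right)} = \left(\frac{3}{4}\right)^{2} = \frac{9}{16}$)
$19262 + n{\left(-90,43 \right)} = 19262 + \frac{9}{16} = \frac{308201}{16}$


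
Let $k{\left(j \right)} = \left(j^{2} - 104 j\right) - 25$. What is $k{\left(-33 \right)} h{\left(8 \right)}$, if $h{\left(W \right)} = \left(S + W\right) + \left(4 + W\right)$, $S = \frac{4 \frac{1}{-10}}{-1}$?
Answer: $\frac{458592}{5} \approx 91718.0$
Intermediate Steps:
$k{\left(j \right)} = -25 + j^{2} - 104 j$
$S = \frac{2}{5}$ ($S = 4 \left(- \frac{1}{10}\right) \left(-1\right) = \left(- \frac{2}{5}\right) \left(-1\right) = \frac{2}{5} \approx 0.4$)
$h{\left(W \right)} = \frac{22}{5} + 2 W$ ($h{\left(W \right)} = \left(\frac{2}{5} + W\right) + \left(4 + W\right) = \frac{22}{5} + 2 W$)
$k{\left(-33 \right)} h{\left(8 \right)} = \left(-25 + \left(-33\right)^{2} - -3432\right) \left(\frac{22}{5} + 2 \cdot 8\right) = \left(-25 + 1089 + 3432\right) \left(\frac{22}{5} + 16\right) = 4496 \cdot \frac{102}{5} = \frac{458592}{5}$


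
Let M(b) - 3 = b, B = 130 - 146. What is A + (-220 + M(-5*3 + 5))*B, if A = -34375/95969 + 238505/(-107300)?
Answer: 7474769390911/2059494740 ≈ 3629.4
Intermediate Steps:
A = -5315504769/2059494740 (A = -34375*1/95969 + 238505*(-1/107300) = -34375/95969 - 47701/21460 = -5315504769/2059494740 ≈ -2.5810)
B = -16
M(b) = 3 + b
A + (-220 + M(-5*3 + 5))*B = -5315504769/2059494740 + (-220 + (3 + (-5*3 + 5)))*(-16) = -5315504769/2059494740 + (-220 + (3 + (-15 + 5)))*(-16) = -5315504769/2059494740 + (-220 + (3 - 10))*(-16) = -5315504769/2059494740 + (-220 - 7)*(-16) = -5315504769/2059494740 - 227*(-16) = -5315504769/2059494740 + 3632 = 7474769390911/2059494740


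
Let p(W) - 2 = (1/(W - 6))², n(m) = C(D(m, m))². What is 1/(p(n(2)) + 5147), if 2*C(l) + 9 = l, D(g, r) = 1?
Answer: 100/514901 ≈ 0.00019421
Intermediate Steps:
C(l) = -9/2 + l/2
n(m) = 16 (n(m) = (-9/2 + (½)*1)² = (-9/2 + ½)² = (-4)² = 16)
p(W) = 2 + (-6 + W)⁻² (p(W) = 2 + (1/(W - 6))² = 2 + (1/(-6 + W))² = 2 + (-6 + W)⁻²)
1/(p(n(2)) + 5147) = 1/((2 + (-6 + 16)⁻²) + 5147) = 1/((2 + 10⁻²) + 5147) = 1/((2 + 1/100) + 5147) = 1/(201/100 + 5147) = 1/(514901/100) = 100/514901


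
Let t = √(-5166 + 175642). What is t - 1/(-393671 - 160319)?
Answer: 1/553990 + 2*√42619 ≈ 412.89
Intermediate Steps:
t = 2*√42619 (t = √170476 = 2*√42619 ≈ 412.89)
t - 1/(-393671 - 160319) = 2*√42619 - 1/(-393671 - 160319) = 2*√42619 - 1/(-553990) = 2*√42619 - 1*(-1/553990) = 2*√42619 + 1/553990 = 1/553990 + 2*√42619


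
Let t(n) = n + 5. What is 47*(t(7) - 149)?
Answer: -6439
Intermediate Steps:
t(n) = 5 + n
47*(t(7) - 149) = 47*((5 + 7) - 149) = 47*(12 - 149) = 47*(-137) = -6439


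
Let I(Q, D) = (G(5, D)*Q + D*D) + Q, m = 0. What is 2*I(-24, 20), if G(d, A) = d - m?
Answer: 512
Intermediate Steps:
G(d, A) = d (G(d, A) = d - 1*0 = d + 0 = d)
I(Q, D) = D**2 + 6*Q (I(Q, D) = (5*Q + D*D) + Q = (5*Q + D**2) + Q = (D**2 + 5*Q) + Q = D**2 + 6*Q)
2*I(-24, 20) = 2*(20**2 + 6*(-24)) = 2*(400 - 144) = 2*256 = 512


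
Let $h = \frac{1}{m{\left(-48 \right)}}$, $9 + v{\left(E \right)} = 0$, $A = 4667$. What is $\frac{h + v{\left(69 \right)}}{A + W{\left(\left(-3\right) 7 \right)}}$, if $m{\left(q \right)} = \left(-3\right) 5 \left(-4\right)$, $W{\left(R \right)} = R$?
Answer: $- \frac{539}{278760} \approx -0.0019336$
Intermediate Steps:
$v{\left(E \right)} = -9$ ($v{\left(E \right)} = -9 + 0 = -9$)
$m{\left(q \right)} = 60$ ($m{\left(q \right)} = \left(-15\right) \left(-4\right) = 60$)
$h = \frac{1}{60} \approx 0.016667$
$\frac{h + v{\left(69 \right)}}{A + W{\left(\left(-3\right) 7 \right)}} = \frac{\frac{1}{60} - 9}{4667 - 21} = - \frac{539}{60 \left(4667 - 21\right)} = - \frac{539}{60 \cdot 4646} = \left(- \frac{539}{60}\right) \frac{1}{4646} = - \frac{539}{278760}$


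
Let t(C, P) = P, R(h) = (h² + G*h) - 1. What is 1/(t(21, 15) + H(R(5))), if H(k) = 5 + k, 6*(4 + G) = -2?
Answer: 3/67 ≈ 0.044776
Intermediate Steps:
G = -13/3 (G = -4 + (⅙)*(-2) = -4 - ⅓ = -13/3 ≈ -4.3333)
R(h) = -1 + h² - 13*h/3 (R(h) = (h² - 13*h/3) - 1 = -1 + h² - 13*h/3)
1/(t(21, 15) + H(R(5))) = 1/(15 + (5 + (-1 + 5² - 13/3*5))) = 1/(15 + (5 + (-1 + 25 - 65/3))) = 1/(15 + (5 + 7/3)) = 1/(15 + 22/3) = 1/(67/3) = 3/67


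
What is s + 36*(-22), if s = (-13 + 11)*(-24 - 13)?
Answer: -718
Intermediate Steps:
s = 74 (s = -2*(-37) = 74)
s + 36*(-22) = 74 + 36*(-22) = 74 - 792 = -718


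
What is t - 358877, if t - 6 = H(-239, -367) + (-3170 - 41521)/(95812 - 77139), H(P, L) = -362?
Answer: -6708002500/18673 ≈ -3.5924e+5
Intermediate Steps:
t = -6692279/18673 (t = 6 + (-362 + (-3170 - 41521)/(95812 - 77139)) = 6 + (-362 - 44691/18673) = 6 - 6804317/18673 = -6692279/18673 ≈ -358.39)
t - 358877 = -6692279/18673 - 358877 = -6708002500/18673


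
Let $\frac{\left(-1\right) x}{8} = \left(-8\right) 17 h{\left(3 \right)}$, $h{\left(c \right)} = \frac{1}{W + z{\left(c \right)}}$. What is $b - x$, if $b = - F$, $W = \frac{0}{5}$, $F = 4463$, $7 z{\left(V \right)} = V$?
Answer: $- \frac{21005}{3} \approx -7001.7$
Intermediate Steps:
$z{\left(V \right)} = \frac{V}{7}$
$W = 0$ ($W = 0 \cdot \frac{1}{5} = 0$)
$h{\left(c \right)} = \frac{7}{c}$ ($h{\left(c \right)} = \frac{1}{0 + \frac{c}{7}} = \frac{1}{\frac{1}{7} c} = \frac{7}{c}$)
$b = -4463$ ($b = \left(-1\right) 4463 = -4463$)
$x = \frac{7616}{3}$ ($x = - 8 \left(-8\right) 17 \cdot \frac{7}{3} = - 8 \left(- 136 \cdot 7 \cdot \frac{1}{3}\right) = - 8 \left(\left(-136\right) \frac{7}{3}\right) = \left(-8\right) \left(- \frac{952}{3}\right) = \frac{7616}{3} \approx 2538.7$)
$b - x = -4463 - \frac{7616}{3} = - \frac{21005}{3}$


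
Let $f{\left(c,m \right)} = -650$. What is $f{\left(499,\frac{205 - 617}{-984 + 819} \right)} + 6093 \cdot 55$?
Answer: $334465$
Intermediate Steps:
$f{\left(499,\frac{205 - 617}{-984 + 819} \right)} + 6093 \cdot 55 = -650 + 6093 \cdot 55 = -650 + 335115 = 334465$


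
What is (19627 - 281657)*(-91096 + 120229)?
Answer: -7633719990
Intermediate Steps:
(19627 - 281657)*(-91096 + 120229) = -262030*29133 = -7633719990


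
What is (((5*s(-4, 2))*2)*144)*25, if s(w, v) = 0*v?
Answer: 0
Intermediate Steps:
s(w, v) = 0
(((5*s(-4, 2))*2)*144)*25 = (((5*0)*2)*144)*25 = ((0*2)*144)*25 = (0*144)*25 = 0*25 = 0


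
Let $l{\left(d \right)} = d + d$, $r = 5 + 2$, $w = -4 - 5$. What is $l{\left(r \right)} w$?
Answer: $-126$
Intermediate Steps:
$w = -9$
$r = 7$
$l{\left(d \right)} = 2 d$
$l{\left(r \right)} w = 2 \cdot 7 \left(-9\right) = 14 \left(-9\right) = -126$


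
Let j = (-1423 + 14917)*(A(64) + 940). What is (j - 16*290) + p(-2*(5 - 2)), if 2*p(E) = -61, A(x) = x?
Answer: 27086611/2 ≈ 1.3543e+7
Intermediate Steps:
j = 13547976 (j = (-1423 + 14917)*(64 + 940) = 13494*1004 = 13547976)
p(E) = -61/2 (p(E) = (½)*(-61) = -61/2)
(j - 16*290) + p(-2*(5 - 2)) = (13547976 - 16*290) - 61/2 = (13547976 - 4640) - 61/2 = 13543336 - 61/2 = 27086611/2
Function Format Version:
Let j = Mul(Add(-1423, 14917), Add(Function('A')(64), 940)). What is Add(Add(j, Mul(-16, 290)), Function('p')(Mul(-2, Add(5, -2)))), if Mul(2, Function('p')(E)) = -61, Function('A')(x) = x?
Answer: Rational(27086611, 2) ≈ 1.3543e+7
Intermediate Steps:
j = 13547976 (j = Mul(Add(-1423, 14917), Add(64, 940)) = Mul(13494, 1004) = 13547976)
Function('p')(E) = Rational(-61, 2) (Function('p')(E) = Mul(Rational(1, 2), -61) = Rational(-61, 2))
Add(Add(j, Mul(-16, 290)), Function('p')(Mul(-2, Add(5, -2)))) = Add(Add(13547976, Mul(-16, 290)), Rational(-61, 2)) = Add(Add(13547976, -4640), Rational(-61, 2)) = Add(13543336, Rational(-61, 2)) = Rational(27086611, 2)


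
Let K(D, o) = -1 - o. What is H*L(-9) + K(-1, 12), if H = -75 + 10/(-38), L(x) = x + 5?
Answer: 5473/19 ≈ 288.05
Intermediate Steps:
L(x) = 5 + x
H = -1430/19 (H = -75 + 10*(-1/38) = -75 - 5/19 = -1430/19 ≈ -75.263)
H*L(-9) + K(-1, 12) = -1430*(5 - 9)/19 + (-1 - 1*12) = -1430/19*(-4) + (-1 - 12) = 5720/19 - 13 = 5473/19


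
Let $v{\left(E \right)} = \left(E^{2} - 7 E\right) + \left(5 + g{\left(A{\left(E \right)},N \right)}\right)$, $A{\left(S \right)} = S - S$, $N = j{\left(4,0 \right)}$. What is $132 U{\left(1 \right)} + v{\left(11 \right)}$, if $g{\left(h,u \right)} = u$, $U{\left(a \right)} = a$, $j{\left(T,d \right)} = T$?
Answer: $185$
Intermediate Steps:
$N = 4$
$A{\left(S \right)} = 0$
$v{\left(E \right)} = 9 + E^{2} - 7 E$ ($v{\left(E \right)} = \left(E^{2} - 7 E\right) + \left(5 + 4\right) = \left(E^{2} - 7 E\right) + 9 = 9 + E^{2} - 7 E$)
$132 U{\left(1 \right)} + v{\left(11 \right)} = 132 \cdot 1 + \left(9 + 11^{2} - 77\right) = 132 + \left(9 + 121 - 77\right) = 132 + 53 = 185$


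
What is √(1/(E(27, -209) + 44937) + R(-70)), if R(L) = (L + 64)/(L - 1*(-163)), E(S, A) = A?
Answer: 35*I*√25304866/693284 ≈ 0.25396*I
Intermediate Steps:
R(L) = (64 + L)/(163 + L) (R(L) = (64 + L)/(L + 163) = (64 + L)/(163 + L))
√(1/(E(27, -209) + 44937) + R(-70)) = √(1/(-209 + 44937) + (64 - 70)/(163 - 70)) = √(1/44728 - 6/93) = √(1/44728 + (1/93)*(-6)) = √(1/44728 - 2/31) = √(-89425/1386568) = 35*I*√25304866/693284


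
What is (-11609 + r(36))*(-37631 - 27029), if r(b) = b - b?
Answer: 750637940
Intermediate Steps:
r(b) = 0
(-11609 + r(36))*(-37631 - 27029) = (-11609 + 0)*(-37631 - 27029) = -11609*(-64660) = 750637940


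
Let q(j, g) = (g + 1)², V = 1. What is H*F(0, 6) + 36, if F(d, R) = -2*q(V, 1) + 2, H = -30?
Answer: 216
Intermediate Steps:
q(j, g) = (1 + g)²
F(d, R) = -6 (F(d, R) = -2*(1 + 1)² + 2 = -2*2² + 2 = -2*4 + 2 = -8 + 2 = -6)
H*F(0, 6) + 36 = -30*(-6) + 36 = 180 + 36 = 216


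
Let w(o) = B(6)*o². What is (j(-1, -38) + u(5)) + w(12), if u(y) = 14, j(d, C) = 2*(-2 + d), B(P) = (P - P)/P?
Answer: 8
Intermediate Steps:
B(P) = 0 (B(P) = 0/P = 0)
j(d, C) = -4 + 2*d
w(o) = 0 (w(o) = 0*o² = 0)
(j(-1, -38) + u(5)) + w(12) = ((-4 + 2*(-1)) + 14) + 0 = ((-4 - 2) + 14) + 0 = (-6 + 14) + 0 = 8 + 0 = 8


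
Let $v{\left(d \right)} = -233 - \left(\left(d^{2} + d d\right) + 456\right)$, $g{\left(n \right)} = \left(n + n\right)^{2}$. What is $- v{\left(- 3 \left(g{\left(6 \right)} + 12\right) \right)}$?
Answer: $438737$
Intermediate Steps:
$g{\left(n \right)} = 4 n^{2}$ ($g{\left(n \right)} = \left(2 n\right)^{2} = 4 n^{2}$)
$v{\left(d \right)} = -689 - 2 d^{2}$ ($v{\left(d \right)} = -233 - \left(\left(d^{2} + d^{2}\right) + 456\right) = -233 - \left(2 d^{2} + 456\right) = -233 - \left(456 + 2 d^{2}\right) = -689 - 2 d^{2}$)
$- v{\left(- 3 \left(g{\left(6 \right)} + 12\right) \right)} = - (-689 - 2 \left(- 3 \left(4 \cdot 6^{2} + 12\right)\right)^{2}) = - (-689 - 2 \left(- 3 \left(4 \cdot 36 + 12\right)\right)^{2}) = - (-689 - 2 \left(- 3 \left(144 + 12\right)\right)^{2}) = - (-689 - 2 \left(\left(-3\right) 156\right)^{2}) = - (-689 - 2 \left(-468\right)^{2}) = - (-689 - 438048) = \left(-1\right) \left(-438737\right) = 438737$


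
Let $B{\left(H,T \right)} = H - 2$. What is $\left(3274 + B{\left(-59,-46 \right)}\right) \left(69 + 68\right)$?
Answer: $440181$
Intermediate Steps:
$B{\left(H,T \right)} = -2 + H$
$\left(3274 + B{\left(-59,-46 \right)}\right) \left(69 + 68\right) = \left(3274 - 61\right) \left(69 + 68\right) = \left(3274 - 61\right) 137 = 3213 \cdot 137 = 440181$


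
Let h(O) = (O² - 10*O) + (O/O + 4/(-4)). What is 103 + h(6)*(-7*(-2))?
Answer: -233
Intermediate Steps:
h(O) = O² - 10*O (h(O) = (O² - 10*O) + (1 + 4*(-¼)) = (O² - 10*O) + (1 - 1) = (O² - 10*O) + 0 = O² - 10*O)
103 + h(6)*(-7*(-2)) = 103 + (6*(-10 + 6))*(-7*(-2)) = 103 + (6*(-4))*14 = 103 - 24*14 = 103 - 336 = -233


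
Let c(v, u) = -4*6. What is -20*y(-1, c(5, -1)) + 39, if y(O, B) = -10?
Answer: 239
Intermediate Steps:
c(v, u) = -24
-20*y(-1, c(5, -1)) + 39 = -20*(-10) + 39 = 200 + 39 = 239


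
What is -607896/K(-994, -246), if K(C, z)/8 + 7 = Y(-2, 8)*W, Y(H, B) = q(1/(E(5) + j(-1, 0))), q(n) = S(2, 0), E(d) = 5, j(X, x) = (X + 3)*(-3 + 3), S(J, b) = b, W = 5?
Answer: 75987/7 ≈ 10855.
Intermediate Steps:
j(X, x) = 0 (j(X, x) = (3 + X)*0 = 0)
q(n) = 0
Y(H, B) = 0
K(C, z) = -56 (K(C, z) = -56 + 8*(0*5) = -56 + 8*0 = -56 + 0 = -56)
-607896/K(-994, -246) = -607896/(-56) = -607896*(-1/56) = 75987/7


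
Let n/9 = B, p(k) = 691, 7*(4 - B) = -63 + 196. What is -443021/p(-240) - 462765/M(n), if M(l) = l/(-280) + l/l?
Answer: -17943925183/57353 ≈ -3.1287e+5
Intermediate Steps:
B = -15 (B = 4 - (-63 + 196)/7 = 4 - ⅐*133 = 4 - 19 = -15)
n = -135 (n = 9*(-15) = -135)
M(l) = 1 - l/280 (M(l) = l*(-1/280) + 1 = -l/280 + 1 = 1 - l/280)
-443021/p(-240) - 462765/M(n) = -443021/691 - 462765/(1 - 1/280*(-135)) = -443021*1/691 - 462765/(1 + 27/56) = -443021/691 - 462765/83/56 = -443021/691 - 462765*56/83 = -443021/691 - 25914840/83 = -17943925183/57353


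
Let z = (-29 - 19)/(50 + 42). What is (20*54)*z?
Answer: -12960/23 ≈ -563.48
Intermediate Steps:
z = -12/23 (z = -48/92 = -48*1/92 = -12/23 ≈ -0.52174)
(20*54)*z = (20*54)*(-12/23) = 1080*(-12/23) = -12960/23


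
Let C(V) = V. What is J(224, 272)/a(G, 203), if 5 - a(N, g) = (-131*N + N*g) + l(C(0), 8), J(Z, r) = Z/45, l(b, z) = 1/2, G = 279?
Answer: -448/1807515 ≈ -0.00024785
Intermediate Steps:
l(b, z) = 1/2
J(Z, r) = Z/45 (J(Z, r) = Z*(1/45) = Z/45)
a(N, g) = 9/2 + 131*N - N*g (a(N, g) = 5 - ((-131*N + N*g) + 1/2) = 5 - (1/2 - 131*N + N*g) = 5 + (-1/2 + 131*N - N*g) = 9/2 + 131*N - N*g)
J(224, 272)/a(G, 203) = ((1/45)*224)/(9/2 + 131*279 - 1*279*203) = 224/(45*(9/2 + 36549 - 56637)) = 224/(45*(-40167/2)) = (224/45)*(-2/40167) = -448/1807515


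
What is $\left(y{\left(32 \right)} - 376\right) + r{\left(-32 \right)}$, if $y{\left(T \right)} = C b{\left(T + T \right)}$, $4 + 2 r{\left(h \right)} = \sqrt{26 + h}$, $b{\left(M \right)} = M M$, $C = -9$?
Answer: $-37242 + \frac{i \sqrt{6}}{2} \approx -37242.0 + 1.2247 i$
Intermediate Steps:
$b{\left(M \right)} = M^{2}$
$r{\left(h \right)} = -2 + \frac{\sqrt{26 + h}}{2}$
$y{\left(T \right)} = - 36 T^{2}$ ($y{\left(T \right)} = - 9 \left(T + T\right)^{2} = - 9 \left(2 T\right)^{2} = - 9 \cdot 4 T^{2} = - 36 T^{2}$)
$\left(y{\left(32 \right)} - 376\right) + r{\left(-32 \right)} = \left(- 36 \cdot 32^{2} - 376\right) - \left(2 - \frac{\sqrt{26 - 32}}{2}\right) = \left(\left(-36\right) 1024 - 376\right) - \left(2 - \frac{\sqrt{-6}}{2}\right) = \left(-36864 - 376\right) - \left(2 - \frac{i \sqrt{6}}{2}\right) = -37240 - \left(2 - \frac{i \sqrt{6}}{2}\right) = -37242 + \frac{i \sqrt{6}}{2}$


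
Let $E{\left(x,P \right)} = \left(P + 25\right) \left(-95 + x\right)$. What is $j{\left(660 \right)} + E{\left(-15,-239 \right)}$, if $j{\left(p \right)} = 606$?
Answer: $24146$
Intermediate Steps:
$E{\left(x,P \right)} = \left(-95 + x\right) \left(25 + P\right)$ ($E{\left(x,P \right)} = \left(25 + P\right) \left(-95 + x\right) = \left(-95 + x\right) \left(25 + P\right)$)
$j{\left(660 \right)} + E{\left(-15,-239 \right)} = 606 - -23540 = 606 + \left(-2375 + 22705 - 375 + 3585\right) = 606 + 23540 = 24146$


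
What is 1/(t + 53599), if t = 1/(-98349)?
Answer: 98349/5271408050 ≈ 1.8657e-5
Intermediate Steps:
t = -1/98349 ≈ -1.0168e-5
1/(t + 53599) = 1/(-1/98349 + 53599) = 1/(5271408050/98349) = 98349/5271408050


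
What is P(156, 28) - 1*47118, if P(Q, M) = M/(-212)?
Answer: -2497261/53 ≈ -47118.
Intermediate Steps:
P(Q, M) = -M/212 (P(Q, M) = M*(-1/212) = -M/212)
P(156, 28) - 1*47118 = -1/212*28 - 1*47118 = -7/53 - 47118 = -2497261/53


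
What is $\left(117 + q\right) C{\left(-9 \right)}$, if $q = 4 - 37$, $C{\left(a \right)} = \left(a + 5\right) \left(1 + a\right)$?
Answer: $2688$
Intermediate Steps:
$C{\left(a \right)} = \left(1 + a\right) \left(5 + a\right)$ ($C{\left(a \right)} = \left(5 + a\right) \left(1 + a\right) = \left(1 + a\right) \left(5 + a\right)$)
$q = -33$ ($q = 4 - 37 = -33$)
$\left(117 + q\right) C{\left(-9 \right)} = \left(117 - 33\right) \left(5 + \left(-9\right)^{2} + 6 \left(-9\right)\right) = 84 \left(5 + 81 - 54\right) = 84 \cdot 32 = 2688$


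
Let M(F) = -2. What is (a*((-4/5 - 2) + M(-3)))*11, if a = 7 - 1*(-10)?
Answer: -4488/5 ≈ -897.60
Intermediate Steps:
a = 17 (a = 7 + 10 = 17)
(a*((-4/5 - 2) + M(-3)))*11 = (17*((-4/5 - 2) - 2))*11 = (17*((-4*⅕ - 2) - 2))*11 = (17*((-⅘ - 2) - 2))*11 = (17*(-14/5 - 2))*11 = (17*(-24/5))*11 = -408/5*11 = -4488/5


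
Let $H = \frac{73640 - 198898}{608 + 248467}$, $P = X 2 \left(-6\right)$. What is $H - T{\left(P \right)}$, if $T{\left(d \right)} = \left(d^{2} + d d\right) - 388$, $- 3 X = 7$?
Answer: $- \frac{294033758}{249075} \approx -1180.5$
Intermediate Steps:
$X = - \frac{7}{3}$ ($X = \left(- \frac{1}{3}\right) 7 = - \frac{7}{3} \approx -2.3333$)
$P = 28$ ($P = \left(- \frac{7}{3}\right) 2 \left(-6\right) = \left(- \frac{14}{3}\right) \left(-6\right) = 28$)
$T{\left(d \right)} = -388 + 2 d^{2}$ ($T{\left(d \right)} = \left(d^{2} + d^{2}\right) - 388 = 2 d^{2} - 388 = -388 + 2 d^{2}$)
$H = - \frac{125258}{249075} \approx -0.50289$
$H - T{\left(P \right)} = - \frac{125258}{249075} - \left(-388 + 2 \cdot 28^{2}\right) = - \frac{125258}{249075} - \left(-388 + 2 \cdot 784\right) = - \frac{125258}{249075} - \left(-388 + 1568\right) = - \frac{125258}{249075} - 1180 = - \frac{294033758}{249075}$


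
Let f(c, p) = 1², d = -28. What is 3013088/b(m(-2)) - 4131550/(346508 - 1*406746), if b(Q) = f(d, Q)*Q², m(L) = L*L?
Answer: 5674015617/30119 ≈ 1.8839e+5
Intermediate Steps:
f(c, p) = 1
m(L) = L²
b(Q) = Q² (b(Q) = 1*Q² = Q²)
3013088/b(m(-2)) - 4131550/(346508 - 1*406746) = 3013088/(((-2)²)²) - 4131550/(346508 - 1*406746) = 3013088/(4²) - 4131550/(346508 - 406746) = 3013088/16 - 4131550/(-60238) = 3013088*(1/16) - 4131550*(-1/60238) = 188318 + 2065775/30119 = 5674015617/30119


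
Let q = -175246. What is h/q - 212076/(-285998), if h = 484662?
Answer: -25361722995/12530001377 ≈ -2.0241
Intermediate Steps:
h/q - 212076/(-285998) = 484662/(-175246) - 212076/(-285998) = 484662*(-1/175246) - 212076*(-1/285998) = -242331/87623 + 106038/142999 = -25361722995/12530001377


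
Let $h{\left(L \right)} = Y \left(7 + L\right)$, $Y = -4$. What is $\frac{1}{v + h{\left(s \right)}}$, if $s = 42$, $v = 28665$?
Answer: $\frac{1}{28469} \approx 3.5126 \cdot 10^{-5}$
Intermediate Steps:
$h{\left(L \right)} = -28 - 4 L$ ($h{\left(L \right)} = - 4 \left(7 + L\right) = -28 - 4 L$)
$\frac{1}{v + h{\left(s \right)}} = \frac{1}{28665 - 196} = \frac{1}{28469}$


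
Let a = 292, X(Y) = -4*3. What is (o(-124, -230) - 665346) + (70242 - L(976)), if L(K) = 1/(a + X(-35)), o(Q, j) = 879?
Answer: -166383001/280 ≈ -5.9423e+5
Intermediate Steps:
X(Y) = -12
L(K) = 1/280 (L(K) = 1/(292 - 12) = 1/280)
(o(-124, -230) - 665346) + (70242 - L(976)) = (879 - 665346) + (70242 - 1*1/280) = -664467 + (70242 - 1/280) = -664467 + 19667759/280 = -166383001/280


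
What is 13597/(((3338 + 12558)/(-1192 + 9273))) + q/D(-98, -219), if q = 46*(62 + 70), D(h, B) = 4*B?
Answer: 8013003685/1160408 ≈ 6905.3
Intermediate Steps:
q = 6072 (q = 46*132 = 6072)
13597/(((3338 + 12558)/(-1192 + 9273))) + q/D(-98, -219) = 13597/(((3338 + 12558)/(-1192 + 9273))) + 6072/((4*(-219))) = 13597/((15896/8081)) + 6072/(-876) = 13597/((15896*(1/8081))) + 6072*(-1/876) = 13597/(15896/8081) - 506/73 = 13597*(8081/15896) - 506/73 = 109877357/15896 - 506/73 = 8013003685/1160408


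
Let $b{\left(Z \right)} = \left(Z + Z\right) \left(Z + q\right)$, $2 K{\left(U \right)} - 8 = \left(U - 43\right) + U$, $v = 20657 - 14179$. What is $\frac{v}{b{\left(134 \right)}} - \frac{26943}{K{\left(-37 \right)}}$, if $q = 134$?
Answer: $\frac{1935507083}{3914408} \approx 494.46$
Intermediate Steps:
$v = 6478$
$K{\left(U \right)} = - \frac{35}{2} + U$ ($K{\left(U \right)} = 4 + \frac{\left(U - 43\right) + U}{2} = 4 + \frac{\left(-43 + U\right) + U}{2} = 4 + \frac{-43 + 2 U}{2} = 4 + \left(- \frac{43}{2} + U\right) = - \frac{35}{2} + U$)
$b{\left(Z \right)} = 2 Z \left(134 + Z\right)$ ($b{\left(Z \right)} = \left(Z + Z\right) \left(Z + 134\right) = 2 Z \left(134 + Z\right)$)
$\frac{v}{b{\left(134 \right)}} - \frac{26943}{K{\left(-37 \right)}} = \frac{6478}{2 \cdot 134 \left(134 + 134\right)} - \frac{26943}{- \frac{35}{2} - 37} = \frac{6478}{2 \cdot 134 \cdot 268} - \frac{26943}{- \frac{109}{2}} = \frac{6478}{71824} - - \frac{53886}{109} = 6478 \cdot \frac{1}{71824} + \frac{53886}{109} = \frac{3239}{35912} + \frac{53886}{109} = \frac{1935507083}{3914408}$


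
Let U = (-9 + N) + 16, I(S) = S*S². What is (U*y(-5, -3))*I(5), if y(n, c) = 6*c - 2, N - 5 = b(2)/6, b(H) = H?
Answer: -92500/3 ≈ -30833.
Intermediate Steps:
N = 16/3 (N = 5 + 2/6 = 5 + 2*(⅙) = 5 + ⅓ = 16/3 ≈ 5.3333)
I(S) = S³
y(n, c) = -2 + 6*c
U = 37/3 (U = (-9 + 16/3) + 16 = -11/3 + 16 = 37/3 ≈ 12.333)
(U*y(-5, -3))*I(5) = (37*(-2 + 6*(-3))/3)*5³ = (37*(-2 - 18)/3)*125 = ((37/3)*(-20))*125 = -740/3*125 = -92500/3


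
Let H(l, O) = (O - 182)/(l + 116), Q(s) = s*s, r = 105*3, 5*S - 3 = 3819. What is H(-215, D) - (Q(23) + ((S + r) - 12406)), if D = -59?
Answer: 5346017/495 ≈ 10800.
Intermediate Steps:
S = 3822/5 (S = ⅗ + (⅕)*3819 = ⅗ + 3819/5 = 3822/5 ≈ 764.40)
r = 315
Q(s) = s²
H(l, O) = (-182 + O)/(116 + l)
H(-215, D) - (Q(23) + ((S + r) - 12406)) = (-182 - 59)/(116 - 215) - (23² + ((3822/5 + 315) - 12406)) = -241/(-99) - (529 + (5397/5 - 12406)) = -1/99*(-241) - (529 - 56633/5) = 241/99 - 1*(-53988/5) = 241/99 + 53988/5 = 5346017/495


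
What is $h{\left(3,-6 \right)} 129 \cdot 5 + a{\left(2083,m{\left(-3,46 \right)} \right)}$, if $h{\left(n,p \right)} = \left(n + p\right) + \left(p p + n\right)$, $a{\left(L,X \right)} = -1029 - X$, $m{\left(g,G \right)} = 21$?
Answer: $22170$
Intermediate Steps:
$h{\left(n,p \right)} = p + p^{2} + 2 n$ ($h{\left(n,p \right)} = \left(n + p\right) + \left(p^{2} + n\right) = \left(n + p\right) + \left(n + p^{2}\right) = p + p^{2} + 2 n$)
$h{\left(3,-6 \right)} 129 \cdot 5 + a{\left(2083,m{\left(-3,46 \right)} \right)} = \left(-6 + \left(-6\right)^{2} + 2 \cdot 3\right) 129 \cdot 5 - 1050 = \left(-6 + 36 + 6\right) 129 \cdot 5 - 1050 = 36 \cdot 129 \cdot 5 - 1050 = 4644 \cdot 5 - 1050 = 23220 - 1050 = 22170$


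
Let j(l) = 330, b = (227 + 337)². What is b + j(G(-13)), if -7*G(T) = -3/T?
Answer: 318426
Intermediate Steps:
G(T) = 3/(7*T) (G(T) = -(-3)/(7*T) = 3/(7*T))
b = 318096 (b = 564² = 318096)
b + j(G(-13)) = 318096 + 330 = 318426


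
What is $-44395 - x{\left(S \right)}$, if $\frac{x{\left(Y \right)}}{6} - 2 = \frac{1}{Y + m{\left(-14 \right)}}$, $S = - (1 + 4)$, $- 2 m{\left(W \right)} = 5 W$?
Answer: $- \frac{222036}{5} \approx -44407.0$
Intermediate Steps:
$m{\left(W \right)} = - \frac{5 W}{2}$
$S = -5$ ($S = \left(-1\right) 5 = -5$)
$x{\left(Y \right)} = 12 + \frac{6}{35 + Y}$ ($x{\left(Y \right)} = 12 + \frac{6}{Y - -35} = 12 + \frac{6}{Y + 35} = 12 + \frac{6}{35 + Y}$)
$-44395 - x{\left(S \right)} = -44395 - \frac{6 \left(71 + 2 \left(-5\right)\right)}{35 - 5} = -44395 - \frac{6 \left(71 - 10\right)}{30} = -44395 - 6 \cdot \frac{1}{30} \cdot 61 = -44395 - \frac{61}{5} = - \frac{222036}{5}$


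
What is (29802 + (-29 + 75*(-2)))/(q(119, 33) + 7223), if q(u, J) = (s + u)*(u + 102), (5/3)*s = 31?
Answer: 148115/188163 ≈ 0.78716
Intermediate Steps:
s = 93/5 (s = (3/5)*31 = 93/5 ≈ 18.600)
q(u, J) = (102 + u)*(93/5 + u) (q(u, J) = (93/5 + u)*(u + 102) = (93/5 + u)*(102 + u) = (102 + u)*(93/5 + u))
(29802 + (-29 + 75*(-2)))/(q(119, 33) + 7223) = (29802 + (-29 + 75*(-2)))/((9486/5 + 119**2 + (603/5)*119) + 7223) = (29802 + (-29 - 150))/((9486/5 + 14161 + 71757/5) + 7223) = (29802 - 179)/(152048/5 + 7223) = 29623/(188163/5) = 29623*(5/188163) = 148115/188163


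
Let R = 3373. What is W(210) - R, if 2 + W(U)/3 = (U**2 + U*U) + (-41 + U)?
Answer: 261728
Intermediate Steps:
W(U) = -129 + 3*U + 6*U**2 (W(U) = -6 + 3*((U**2 + U*U) + (-41 + U)) = -6 + 3*((U**2 + U**2) + (-41 + U)) = -6 + 3*(2*U**2 + (-41 + U)) = -6 + 3*(-41 + U + 2*U**2) = -6 + (-123 + 3*U + 6*U**2) = -129 + 3*U + 6*U**2)
W(210) - R = (-129 + 3*210 + 6*210**2) - 1*3373 = (-129 + 630 + 6*44100) - 3373 = (-129 + 630 + 264600) - 3373 = 265101 - 3373 = 261728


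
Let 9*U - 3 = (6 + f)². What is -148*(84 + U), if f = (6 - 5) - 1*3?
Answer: -114700/9 ≈ -12744.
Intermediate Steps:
f = -2 (f = 1 - 3 = -2)
U = 19/9 (U = ⅓ + (6 - 2)²/9 = ⅓ + (⅑)*4² = ⅓ + (⅑)*16 = ⅓ + 16/9 = 19/9 ≈ 2.1111)
-148*(84 + U) = -148*(84 + 19/9) = -148*775/9 = -114700/9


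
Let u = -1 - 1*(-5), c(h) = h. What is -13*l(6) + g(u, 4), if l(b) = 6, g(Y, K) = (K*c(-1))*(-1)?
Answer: -74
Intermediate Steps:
u = 4 (u = -1 + 5 = 4)
g(Y, K) = K (g(Y, K) = (K*(-1))*(-1) = -K*(-1) = K)
-13*l(6) + g(u, 4) = -13*6 + 4 = -78 + 4 = -74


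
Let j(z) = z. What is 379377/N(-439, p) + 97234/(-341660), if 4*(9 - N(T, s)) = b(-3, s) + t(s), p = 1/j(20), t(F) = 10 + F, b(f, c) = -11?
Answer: 5184681904837/126243370 ≈ 41069.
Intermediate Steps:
p = 1/20 ≈ 0.050000
N(T, s) = 37/4 - s/4 (N(T, s) = 9 - (-11 + (10 + s))/4 = 9 - (-1 + s)/4 = 9 + (¼ - s/4) = 37/4 - s/4)
379377/N(-439, p) + 97234/(-341660) = 379377/(37/4 - ¼*1/20) + 97234/(-341660) = 379377/(37/4 - 1/80) + 97234*(-1/341660) = 379377/(739/80) - 48617/170830 = 379377*(80/739) - 48617/170830 = 30350160/739 - 48617/170830 = 5184681904837/126243370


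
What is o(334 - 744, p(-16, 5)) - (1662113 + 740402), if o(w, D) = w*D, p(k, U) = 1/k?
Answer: -19219915/8 ≈ -2.4025e+6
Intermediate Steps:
o(w, D) = D*w
o(334 - 744, p(-16, 5)) - (1662113 + 740402) = (334 - 744)/(-16) - (1662113 + 740402) = -1/16*(-410) - 1*2402515 = 205/8 - 2402515 = -19219915/8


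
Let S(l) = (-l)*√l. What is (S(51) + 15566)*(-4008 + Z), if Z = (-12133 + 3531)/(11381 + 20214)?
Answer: -1971299440892/31595 + 6458709462*√51/31595 ≈ -6.0933e+7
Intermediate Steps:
Z = -8602/31595 ≈ -0.27226
S(l) = -l^(3/2)
(S(51) + 15566)*(-4008 + Z) = (-51^(3/2) + 15566)*(-4008 - 8602/31595) = (-51*√51 + 15566)*(-126641362/31595) = (15566 - 51*√51)*(-126641362/31595) = -1971299440892/31595 + 6458709462*√51/31595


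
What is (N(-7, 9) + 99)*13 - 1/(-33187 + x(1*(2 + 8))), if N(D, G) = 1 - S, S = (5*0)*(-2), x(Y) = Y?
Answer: 43130101/33177 ≈ 1300.0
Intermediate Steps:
S = 0 (S = 0*(-2) = 0)
N(D, G) = 1 (N(D, G) = 1 - 1*0 = 1 + 0 = 1)
(N(-7, 9) + 99)*13 - 1/(-33187 + x(1*(2 + 8))) = (1 + 99)*13 - 1/(-33187 + 1*(2 + 8)) = 100*13 - 1/(-33187 + 1*10) = 1300 - 1/(-33187 + 10) = 1300 - 1/(-33177) = 1300 - 1*(-1/33177) = 1300 + 1/33177 = 43130101/33177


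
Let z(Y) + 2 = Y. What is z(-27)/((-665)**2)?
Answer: -29/442225 ≈ -6.5577e-5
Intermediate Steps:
z(Y) = -2 + Y
z(-27)/((-665)**2) = (-2 - 27)/((-665)**2) = -29/442225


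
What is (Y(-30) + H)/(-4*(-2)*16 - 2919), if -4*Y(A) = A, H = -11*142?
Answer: 3109/5582 ≈ 0.55697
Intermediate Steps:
H = -1562
Y(A) = -A/4
(Y(-30) + H)/(-4*(-2)*16 - 2919) = (-¼*(-30) - 1562)/(-4*(-2)*16 - 2919) = (15/2 - 1562)/(8*16 - 2919) = -3109/(2*(128 - 2919)) = -3109/2/(-2791) = -3109/2*(-1/2791) = 3109/5582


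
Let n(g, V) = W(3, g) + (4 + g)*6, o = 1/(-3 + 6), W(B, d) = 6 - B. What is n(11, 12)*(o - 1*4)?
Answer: -341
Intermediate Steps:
o = ⅓ (o = 1/3 = ⅓ ≈ 0.33333)
n(g, V) = 27 + 6*g (n(g, V) = (6 - 1*3) + (4 + g)*6 = (6 - 3) + (24 + 6*g) = 3 + (24 + 6*g) = 27 + 6*g)
n(11, 12)*(o - 1*4) = (27 + 6*11)*(⅓ - 1*4) = (27 + 66)*(⅓ - 4) = 93*(-11/3) = -341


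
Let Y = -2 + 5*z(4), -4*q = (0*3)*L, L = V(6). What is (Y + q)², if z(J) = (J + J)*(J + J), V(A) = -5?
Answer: 101124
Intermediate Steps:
z(J) = 4*J² (z(J) = (2*J)*(2*J) = 4*J²)
L = -5
q = 0 (q = -0*3*(-5)/4 = -0*(-5) = -¼*0 = 0)
Y = 318 (Y = -2 + 5*(4*4²) = -2 + 5*(4*16) = -2 + 5*64 = -2 + 320 = 318)
(Y + q)² = (318 + 0)² = 318² = 101124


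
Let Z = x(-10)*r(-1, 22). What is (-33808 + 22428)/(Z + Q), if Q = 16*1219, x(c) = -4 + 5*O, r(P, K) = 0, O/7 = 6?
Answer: -2845/4876 ≈ -0.58347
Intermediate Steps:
O = 42 (O = 7*6 = 42)
x(c) = 206 (x(c) = -4 + 5*42 = -4 + 210 = 206)
Q = 19504
Z = 0 (Z = 206*0 = 0)
(-33808 + 22428)/(Z + Q) = (-33808 + 22428)/(0 + 19504) = -11380/19504 = -11380*1/19504 = -2845/4876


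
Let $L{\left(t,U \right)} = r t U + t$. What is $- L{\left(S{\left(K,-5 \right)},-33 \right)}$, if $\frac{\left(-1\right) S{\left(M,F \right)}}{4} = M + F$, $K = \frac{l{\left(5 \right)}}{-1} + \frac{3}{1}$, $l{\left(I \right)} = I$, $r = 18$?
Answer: $16604$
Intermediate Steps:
$K = -2$ ($K = \frac{5}{-1} + \frac{3}{1} = 5 \left(-1\right) + 3 \cdot 1 = -5 + 3 = -2$)
$S{\left(M,F \right)} = - 4 F - 4 M$ ($S{\left(M,F \right)} = - 4 \left(M + F\right) = - 4 \left(F + M\right) = - 4 F - 4 M$)
$L{\left(t,U \right)} = t + 18 U t$ ($L{\left(t,U \right)} = 18 t U + t = 18 U t + t = t + 18 U t$)
$- L{\left(S{\left(K,-5 \right)},-33 \right)} = - \left(\left(-4\right) \left(-5\right) - -8\right) \left(1 + 18 \left(-33\right)\right) = - \left(20 + 8\right) \left(1 - 594\right) = - 28 \left(-593\right) = \left(-1\right) \left(-16604\right) = 16604$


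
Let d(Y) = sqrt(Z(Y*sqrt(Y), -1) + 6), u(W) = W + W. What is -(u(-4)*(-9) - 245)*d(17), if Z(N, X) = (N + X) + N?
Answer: 173*sqrt(5 + 34*sqrt(17)) ≈ 2084.5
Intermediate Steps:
u(W) = 2*W
Z(N, X) = X + 2*N
d(Y) = sqrt(5 + 2*Y**(3/2)) (d(Y) = sqrt((-1 + 2*(Y*sqrt(Y))) + 6) = sqrt((-1 + 2*Y**(3/2)) + 6) = sqrt(5 + 2*Y**(3/2)))
-(u(-4)*(-9) - 245)*d(17) = -((2*(-4))*(-9) - 245)*sqrt(5 + 2*17**(3/2)) = -(-8*(-9) - 245)*sqrt(5 + 2*(17*sqrt(17))) = -(72 - 245)*sqrt(5 + 34*sqrt(17)) = -(-173)*sqrt(5 + 34*sqrt(17)) = 173*sqrt(5 + 34*sqrt(17))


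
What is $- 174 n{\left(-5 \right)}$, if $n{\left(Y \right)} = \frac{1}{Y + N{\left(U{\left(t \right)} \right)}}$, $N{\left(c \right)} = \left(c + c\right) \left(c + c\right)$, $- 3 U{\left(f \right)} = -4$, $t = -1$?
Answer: $- \frac{1566}{19} \approx -82.421$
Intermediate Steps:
$U{\left(f \right)} = \frac{4}{3}$ ($U{\left(f \right)} = \left(- \frac{1}{3}\right) \left(-4\right) = \frac{4}{3}$)
$N{\left(c \right)} = 4 c^{2}$ ($N{\left(c \right)} = 2 c 2 c = 4 c^{2}$)
$n{\left(Y \right)} = \frac{1}{\frac{64}{9} + Y}$ ($n{\left(Y \right)} = \frac{1}{Y + 4 \left(\frac{4}{3}\right)^{2}} = \frac{1}{Y + 4 \cdot \frac{16}{9}} = \frac{1}{Y + \frac{64}{9}} = \frac{1}{\frac{64}{9} + Y}$)
$- 174 n{\left(-5 \right)} = - 174 \frac{9}{64 + 9 \left(-5\right)} = - 174 \frac{9}{64 - 45} = - 174 \cdot \frac{9}{19} = - 174 \cdot 9 \cdot \frac{1}{19} = \left(-174\right) \frac{9}{19} = - \frac{1566}{19}$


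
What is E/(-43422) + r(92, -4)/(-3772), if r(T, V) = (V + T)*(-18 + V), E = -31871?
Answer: 51070601/40946946 ≈ 1.2472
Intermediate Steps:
r(T, V) = (-18 + V)*(T + V) (r(T, V) = (T + V)*(-18 + V) = (-18 + V)*(T + V))
E/(-43422) + r(92, -4)/(-3772) = -31871/(-43422) + ((-4)² - 18*92 - 18*(-4) + 92*(-4))/(-3772) = -31871*(-1/43422) + (16 - 1656 + 72 - 368)*(-1/3772) = 31871/43422 - 1936*(-1/3772) = 31871/43422 + 484/943 = 51070601/40946946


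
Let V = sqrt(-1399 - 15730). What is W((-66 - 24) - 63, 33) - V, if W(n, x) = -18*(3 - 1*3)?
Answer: -I*sqrt(17129) ≈ -130.88*I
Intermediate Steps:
W(n, x) = 0 (W(n, x) = -18*(3 - 3) = -18*0 = 0)
V = I*sqrt(17129) (V = sqrt(-17129) = I*sqrt(17129) ≈ 130.88*I)
W((-66 - 24) - 63, 33) - V = 0 - I*sqrt(17129) = -I*sqrt(17129)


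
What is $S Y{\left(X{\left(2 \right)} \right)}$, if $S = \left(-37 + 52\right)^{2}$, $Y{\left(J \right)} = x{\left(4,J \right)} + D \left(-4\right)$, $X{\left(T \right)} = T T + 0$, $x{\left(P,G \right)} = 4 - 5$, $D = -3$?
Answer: $2475$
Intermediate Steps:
$x{\left(P,G \right)} = -1$ ($x{\left(P,G \right)} = 4 - 5 = -1$)
$X{\left(T \right)} = T^{2}$ ($X{\left(T \right)} = T^{2} + 0 = T^{2}$)
$Y{\left(J \right)} = 11$ ($Y{\left(J \right)} = -1 - -12 = -1 + 12 = 11$)
$S = 225$ ($S = 15^{2} = 225$)
$S Y{\left(X{\left(2 \right)} \right)} = 225 \cdot 11 = 2475$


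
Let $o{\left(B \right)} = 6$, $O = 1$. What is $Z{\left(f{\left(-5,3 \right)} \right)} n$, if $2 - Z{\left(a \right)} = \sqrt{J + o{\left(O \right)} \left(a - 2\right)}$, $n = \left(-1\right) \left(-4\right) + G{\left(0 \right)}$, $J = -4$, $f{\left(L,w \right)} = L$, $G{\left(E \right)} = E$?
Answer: $8 - 4 i \sqrt{46} \approx 8.0 - 27.129 i$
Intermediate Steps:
$n = 4$ ($n = \left(-1\right) \left(-4\right) + 0 = 4 + 0 = 4$)
$Z{\left(a \right)} = 2 - \sqrt{-16 + 6 a}$ ($Z{\left(a \right)} = 2 - \sqrt{-4 + 6 \left(a - 2\right)} = 2 - \sqrt{-4 + 6 \left(-2 + a\right)} = 2 - \sqrt{-4 + \left(-12 + 6 a\right)} = 2 - \sqrt{-16 + 6 a}$)
$Z{\left(f{\left(-5,3 \right)} \right)} n = \left(2 - \sqrt{-16 + 6 \left(-5\right)}\right) 4 = \left(2 - \sqrt{-16 - 30}\right) 4 = \left(2 - \sqrt{-46}\right) 4 = \left(2 - i \sqrt{46}\right) 4 = 8 - 4 i \sqrt{46}$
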